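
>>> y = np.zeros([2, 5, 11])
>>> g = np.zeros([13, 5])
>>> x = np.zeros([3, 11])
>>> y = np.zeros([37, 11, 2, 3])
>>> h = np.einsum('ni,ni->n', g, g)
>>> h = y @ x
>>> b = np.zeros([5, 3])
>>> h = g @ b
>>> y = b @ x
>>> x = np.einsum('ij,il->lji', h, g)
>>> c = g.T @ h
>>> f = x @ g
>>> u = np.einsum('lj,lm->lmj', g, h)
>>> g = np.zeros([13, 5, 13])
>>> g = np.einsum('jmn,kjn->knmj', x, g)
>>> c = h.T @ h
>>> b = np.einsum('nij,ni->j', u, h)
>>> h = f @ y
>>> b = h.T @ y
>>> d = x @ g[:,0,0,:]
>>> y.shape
(5, 11)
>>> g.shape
(13, 13, 3, 5)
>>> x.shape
(5, 3, 13)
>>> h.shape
(5, 3, 11)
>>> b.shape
(11, 3, 11)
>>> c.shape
(3, 3)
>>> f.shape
(5, 3, 5)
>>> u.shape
(13, 3, 5)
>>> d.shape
(5, 3, 5)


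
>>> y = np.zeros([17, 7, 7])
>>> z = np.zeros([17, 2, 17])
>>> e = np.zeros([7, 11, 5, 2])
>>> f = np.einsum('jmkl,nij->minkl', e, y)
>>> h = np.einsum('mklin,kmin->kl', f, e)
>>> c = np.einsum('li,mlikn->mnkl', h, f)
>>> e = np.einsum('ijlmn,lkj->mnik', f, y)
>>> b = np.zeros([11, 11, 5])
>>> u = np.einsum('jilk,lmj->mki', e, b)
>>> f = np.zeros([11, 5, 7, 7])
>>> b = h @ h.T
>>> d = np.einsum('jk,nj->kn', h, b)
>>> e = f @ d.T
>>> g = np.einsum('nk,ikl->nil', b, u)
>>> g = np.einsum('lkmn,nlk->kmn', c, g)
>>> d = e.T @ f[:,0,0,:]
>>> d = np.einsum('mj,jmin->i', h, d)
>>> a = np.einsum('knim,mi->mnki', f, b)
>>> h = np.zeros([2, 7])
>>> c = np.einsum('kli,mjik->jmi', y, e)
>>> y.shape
(17, 7, 7)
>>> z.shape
(17, 2, 17)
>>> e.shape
(11, 5, 7, 17)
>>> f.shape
(11, 5, 7, 7)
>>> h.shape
(2, 7)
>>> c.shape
(5, 11, 7)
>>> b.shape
(7, 7)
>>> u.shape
(11, 7, 2)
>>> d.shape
(5,)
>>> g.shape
(2, 5, 7)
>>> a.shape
(7, 5, 11, 7)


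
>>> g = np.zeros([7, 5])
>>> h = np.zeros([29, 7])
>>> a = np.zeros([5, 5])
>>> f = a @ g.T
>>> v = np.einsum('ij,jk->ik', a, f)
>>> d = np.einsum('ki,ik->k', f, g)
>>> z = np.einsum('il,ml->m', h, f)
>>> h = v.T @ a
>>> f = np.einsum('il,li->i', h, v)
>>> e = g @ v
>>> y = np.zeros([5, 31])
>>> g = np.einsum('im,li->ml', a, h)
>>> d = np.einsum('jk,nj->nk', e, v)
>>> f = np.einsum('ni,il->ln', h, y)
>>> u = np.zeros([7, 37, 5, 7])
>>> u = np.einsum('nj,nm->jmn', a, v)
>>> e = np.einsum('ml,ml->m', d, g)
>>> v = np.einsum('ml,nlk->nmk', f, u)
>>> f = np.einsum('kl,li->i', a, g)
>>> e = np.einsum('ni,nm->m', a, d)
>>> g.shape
(5, 7)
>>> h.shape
(7, 5)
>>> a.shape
(5, 5)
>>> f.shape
(7,)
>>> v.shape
(5, 31, 5)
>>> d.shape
(5, 7)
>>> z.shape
(5,)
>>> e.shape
(7,)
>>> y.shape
(5, 31)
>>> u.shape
(5, 7, 5)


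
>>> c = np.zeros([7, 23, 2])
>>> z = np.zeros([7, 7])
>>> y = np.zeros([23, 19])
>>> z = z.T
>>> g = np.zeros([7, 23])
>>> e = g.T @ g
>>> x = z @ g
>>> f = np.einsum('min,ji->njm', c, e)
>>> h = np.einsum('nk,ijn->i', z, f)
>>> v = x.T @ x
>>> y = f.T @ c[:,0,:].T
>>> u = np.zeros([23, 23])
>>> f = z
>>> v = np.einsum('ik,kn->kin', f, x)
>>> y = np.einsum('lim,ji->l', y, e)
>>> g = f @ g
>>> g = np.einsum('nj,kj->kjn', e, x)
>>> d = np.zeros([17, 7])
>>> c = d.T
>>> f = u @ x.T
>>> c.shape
(7, 17)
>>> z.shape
(7, 7)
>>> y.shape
(7,)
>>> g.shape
(7, 23, 23)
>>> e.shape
(23, 23)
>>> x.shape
(7, 23)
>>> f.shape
(23, 7)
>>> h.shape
(2,)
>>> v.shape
(7, 7, 23)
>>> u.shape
(23, 23)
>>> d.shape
(17, 7)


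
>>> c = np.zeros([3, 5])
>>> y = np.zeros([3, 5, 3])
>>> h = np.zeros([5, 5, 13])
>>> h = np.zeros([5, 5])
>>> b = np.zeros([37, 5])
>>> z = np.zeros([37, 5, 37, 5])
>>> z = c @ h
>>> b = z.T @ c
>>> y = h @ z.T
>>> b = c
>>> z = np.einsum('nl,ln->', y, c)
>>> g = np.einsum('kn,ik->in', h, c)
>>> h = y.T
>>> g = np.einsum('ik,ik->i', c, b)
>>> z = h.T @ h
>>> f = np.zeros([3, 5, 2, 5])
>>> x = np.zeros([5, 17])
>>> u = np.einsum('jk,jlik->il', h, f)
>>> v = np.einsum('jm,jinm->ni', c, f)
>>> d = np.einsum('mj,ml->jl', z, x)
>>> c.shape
(3, 5)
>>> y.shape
(5, 3)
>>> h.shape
(3, 5)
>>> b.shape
(3, 5)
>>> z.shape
(5, 5)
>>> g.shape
(3,)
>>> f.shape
(3, 5, 2, 5)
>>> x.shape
(5, 17)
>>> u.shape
(2, 5)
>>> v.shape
(2, 5)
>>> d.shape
(5, 17)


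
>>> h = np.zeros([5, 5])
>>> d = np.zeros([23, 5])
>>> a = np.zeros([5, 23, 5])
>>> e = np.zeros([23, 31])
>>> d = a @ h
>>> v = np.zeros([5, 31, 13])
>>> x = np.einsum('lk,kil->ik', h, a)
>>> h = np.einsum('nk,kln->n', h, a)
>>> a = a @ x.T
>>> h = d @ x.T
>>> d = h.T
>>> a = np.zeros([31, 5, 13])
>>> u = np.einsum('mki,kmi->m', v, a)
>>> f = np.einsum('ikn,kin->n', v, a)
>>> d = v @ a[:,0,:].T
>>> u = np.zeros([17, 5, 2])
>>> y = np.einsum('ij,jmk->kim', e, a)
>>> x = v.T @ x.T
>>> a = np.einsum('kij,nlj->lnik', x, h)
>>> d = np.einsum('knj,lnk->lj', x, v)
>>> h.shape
(5, 23, 23)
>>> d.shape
(5, 23)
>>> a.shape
(23, 5, 31, 13)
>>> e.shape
(23, 31)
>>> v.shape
(5, 31, 13)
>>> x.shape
(13, 31, 23)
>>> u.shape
(17, 5, 2)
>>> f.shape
(13,)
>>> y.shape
(13, 23, 5)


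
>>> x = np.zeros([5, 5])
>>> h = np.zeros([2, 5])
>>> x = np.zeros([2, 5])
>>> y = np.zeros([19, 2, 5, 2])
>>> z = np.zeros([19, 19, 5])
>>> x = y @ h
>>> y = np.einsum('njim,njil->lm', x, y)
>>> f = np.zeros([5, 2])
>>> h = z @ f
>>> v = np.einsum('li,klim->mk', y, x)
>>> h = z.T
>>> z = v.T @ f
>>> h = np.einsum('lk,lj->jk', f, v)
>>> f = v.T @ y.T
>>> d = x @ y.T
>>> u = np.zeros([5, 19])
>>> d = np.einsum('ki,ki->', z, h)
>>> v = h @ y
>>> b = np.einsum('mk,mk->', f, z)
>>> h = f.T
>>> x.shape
(19, 2, 5, 5)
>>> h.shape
(2, 19)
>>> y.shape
(2, 5)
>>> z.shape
(19, 2)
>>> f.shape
(19, 2)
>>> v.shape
(19, 5)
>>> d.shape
()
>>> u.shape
(5, 19)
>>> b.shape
()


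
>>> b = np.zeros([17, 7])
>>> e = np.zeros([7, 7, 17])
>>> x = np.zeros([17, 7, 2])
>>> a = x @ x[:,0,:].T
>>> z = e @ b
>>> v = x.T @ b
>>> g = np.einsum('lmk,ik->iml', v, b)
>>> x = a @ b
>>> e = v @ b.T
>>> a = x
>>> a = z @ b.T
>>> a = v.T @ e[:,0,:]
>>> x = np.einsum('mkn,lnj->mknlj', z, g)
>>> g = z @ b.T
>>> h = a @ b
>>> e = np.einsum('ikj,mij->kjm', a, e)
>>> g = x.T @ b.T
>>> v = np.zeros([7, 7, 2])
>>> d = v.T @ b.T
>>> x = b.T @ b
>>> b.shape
(17, 7)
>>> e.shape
(7, 17, 2)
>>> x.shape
(7, 7)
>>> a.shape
(7, 7, 17)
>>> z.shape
(7, 7, 7)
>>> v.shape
(7, 7, 2)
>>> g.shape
(2, 17, 7, 7, 17)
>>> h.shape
(7, 7, 7)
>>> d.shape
(2, 7, 17)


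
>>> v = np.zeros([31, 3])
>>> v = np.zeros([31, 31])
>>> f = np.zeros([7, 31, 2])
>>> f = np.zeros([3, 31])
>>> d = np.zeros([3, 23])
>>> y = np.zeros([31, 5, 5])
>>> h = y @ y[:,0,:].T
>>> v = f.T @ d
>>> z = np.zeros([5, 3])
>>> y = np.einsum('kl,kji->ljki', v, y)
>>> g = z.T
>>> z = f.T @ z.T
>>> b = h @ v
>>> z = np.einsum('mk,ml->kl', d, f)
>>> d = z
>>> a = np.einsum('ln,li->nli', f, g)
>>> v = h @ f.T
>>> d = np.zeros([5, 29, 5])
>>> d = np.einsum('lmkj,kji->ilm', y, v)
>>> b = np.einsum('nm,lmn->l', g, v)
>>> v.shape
(31, 5, 3)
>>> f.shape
(3, 31)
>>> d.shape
(3, 23, 5)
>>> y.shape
(23, 5, 31, 5)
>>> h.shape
(31, 5, 31)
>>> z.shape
(23, 31)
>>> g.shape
(3, 5)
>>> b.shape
(31,)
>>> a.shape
(31, 3, 5)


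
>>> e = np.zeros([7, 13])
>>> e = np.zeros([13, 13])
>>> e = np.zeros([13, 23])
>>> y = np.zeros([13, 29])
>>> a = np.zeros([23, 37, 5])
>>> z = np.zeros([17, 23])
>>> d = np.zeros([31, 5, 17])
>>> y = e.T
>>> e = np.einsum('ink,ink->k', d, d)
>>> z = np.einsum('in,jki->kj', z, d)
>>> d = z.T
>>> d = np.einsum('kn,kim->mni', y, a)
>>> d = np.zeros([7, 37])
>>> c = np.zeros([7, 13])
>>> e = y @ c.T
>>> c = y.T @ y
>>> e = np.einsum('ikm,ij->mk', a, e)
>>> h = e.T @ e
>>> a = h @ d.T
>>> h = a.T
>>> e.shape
(5, 37)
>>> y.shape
(23, 13)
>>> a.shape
(37, 7)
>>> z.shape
(5, 31)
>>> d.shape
(7, 37)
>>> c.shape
(13, 13)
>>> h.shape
(7, 37)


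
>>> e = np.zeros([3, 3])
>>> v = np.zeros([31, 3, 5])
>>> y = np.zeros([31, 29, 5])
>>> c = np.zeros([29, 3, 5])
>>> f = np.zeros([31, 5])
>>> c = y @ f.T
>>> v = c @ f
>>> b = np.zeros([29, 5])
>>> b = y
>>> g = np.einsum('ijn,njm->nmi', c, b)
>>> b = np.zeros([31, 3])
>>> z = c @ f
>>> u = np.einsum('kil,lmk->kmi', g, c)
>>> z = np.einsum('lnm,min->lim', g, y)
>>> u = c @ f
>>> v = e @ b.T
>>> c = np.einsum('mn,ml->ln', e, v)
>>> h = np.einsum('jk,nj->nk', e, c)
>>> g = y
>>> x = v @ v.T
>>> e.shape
(3, 3)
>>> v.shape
(3, 31)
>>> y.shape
(31, 29, 5)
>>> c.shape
(31, 3)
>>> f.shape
(31, 5)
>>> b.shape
(31, 3)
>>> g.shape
(31, 29, 5)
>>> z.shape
(31, 29, 31)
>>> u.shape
(31, 29, 5)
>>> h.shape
(31, 3)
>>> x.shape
(3, 3)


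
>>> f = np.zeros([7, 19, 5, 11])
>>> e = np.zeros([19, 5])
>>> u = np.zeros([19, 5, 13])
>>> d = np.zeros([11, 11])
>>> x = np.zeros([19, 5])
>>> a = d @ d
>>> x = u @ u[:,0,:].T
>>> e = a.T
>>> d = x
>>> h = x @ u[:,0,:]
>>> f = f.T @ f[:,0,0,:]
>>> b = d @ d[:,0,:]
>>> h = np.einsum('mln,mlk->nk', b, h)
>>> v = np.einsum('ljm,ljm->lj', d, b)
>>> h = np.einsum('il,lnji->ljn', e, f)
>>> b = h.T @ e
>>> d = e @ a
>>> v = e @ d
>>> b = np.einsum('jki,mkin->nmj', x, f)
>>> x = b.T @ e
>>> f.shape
(11, 5, 19, 11)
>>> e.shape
(11, 11)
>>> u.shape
(19, 5, 13)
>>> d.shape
(11, 11)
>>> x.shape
(19, 11, 11)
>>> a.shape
(11, 11)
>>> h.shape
(11, 19, 5)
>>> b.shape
(11, 11, 19)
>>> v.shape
(11, 11)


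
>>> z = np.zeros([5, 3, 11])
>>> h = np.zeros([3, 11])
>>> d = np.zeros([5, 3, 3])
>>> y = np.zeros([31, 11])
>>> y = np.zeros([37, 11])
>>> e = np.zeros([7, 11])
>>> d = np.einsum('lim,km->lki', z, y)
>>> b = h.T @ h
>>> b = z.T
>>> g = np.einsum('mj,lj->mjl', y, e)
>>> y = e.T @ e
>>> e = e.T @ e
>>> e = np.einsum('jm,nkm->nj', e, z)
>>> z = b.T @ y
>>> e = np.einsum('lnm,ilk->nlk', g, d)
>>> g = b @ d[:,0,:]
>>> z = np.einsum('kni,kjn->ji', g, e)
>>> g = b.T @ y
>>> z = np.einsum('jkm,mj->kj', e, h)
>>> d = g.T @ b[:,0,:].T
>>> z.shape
(37, 11)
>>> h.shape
(3, 11)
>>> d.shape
(11, 3, 11)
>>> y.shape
(11, 11)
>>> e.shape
(11, 37, 3)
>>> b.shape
(11, 3, 5)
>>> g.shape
(5, 3, 11)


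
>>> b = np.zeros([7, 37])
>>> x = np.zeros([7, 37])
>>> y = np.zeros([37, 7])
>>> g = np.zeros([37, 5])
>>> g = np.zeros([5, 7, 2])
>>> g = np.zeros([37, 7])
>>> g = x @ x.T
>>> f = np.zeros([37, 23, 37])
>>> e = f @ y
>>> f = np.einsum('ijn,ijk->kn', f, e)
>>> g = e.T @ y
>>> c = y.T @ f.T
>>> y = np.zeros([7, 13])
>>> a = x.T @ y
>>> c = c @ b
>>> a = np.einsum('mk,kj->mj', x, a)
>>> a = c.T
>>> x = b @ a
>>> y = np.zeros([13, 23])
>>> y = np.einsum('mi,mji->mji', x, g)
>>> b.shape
(7, 37)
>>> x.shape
(7, 7)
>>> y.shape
(7, 23, 7)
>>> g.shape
(7, 23, 7)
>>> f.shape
(7, 37)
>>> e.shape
(37, 23, 7)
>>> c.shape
(7, 37)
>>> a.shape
(37, 7)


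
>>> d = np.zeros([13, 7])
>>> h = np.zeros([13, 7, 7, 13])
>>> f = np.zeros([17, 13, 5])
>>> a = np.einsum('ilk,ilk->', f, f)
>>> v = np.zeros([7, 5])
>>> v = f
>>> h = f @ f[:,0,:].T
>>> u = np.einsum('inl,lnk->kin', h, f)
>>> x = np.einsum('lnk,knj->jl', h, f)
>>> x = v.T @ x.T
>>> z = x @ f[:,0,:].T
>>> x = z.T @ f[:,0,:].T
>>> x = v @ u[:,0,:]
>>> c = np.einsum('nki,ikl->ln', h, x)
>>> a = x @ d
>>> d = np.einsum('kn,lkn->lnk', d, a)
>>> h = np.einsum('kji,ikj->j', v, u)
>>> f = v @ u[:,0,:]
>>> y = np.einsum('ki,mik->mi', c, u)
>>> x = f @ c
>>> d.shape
(17, 7, 13)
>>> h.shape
(13,)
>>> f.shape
(17, 13, 13)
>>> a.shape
(17, 13, 7)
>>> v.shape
(17, 13, 5)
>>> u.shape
(5, 17, 13)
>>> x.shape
(17, 13, 17)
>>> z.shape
(5, 13, 17)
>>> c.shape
(13, 17)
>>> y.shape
(5, 17)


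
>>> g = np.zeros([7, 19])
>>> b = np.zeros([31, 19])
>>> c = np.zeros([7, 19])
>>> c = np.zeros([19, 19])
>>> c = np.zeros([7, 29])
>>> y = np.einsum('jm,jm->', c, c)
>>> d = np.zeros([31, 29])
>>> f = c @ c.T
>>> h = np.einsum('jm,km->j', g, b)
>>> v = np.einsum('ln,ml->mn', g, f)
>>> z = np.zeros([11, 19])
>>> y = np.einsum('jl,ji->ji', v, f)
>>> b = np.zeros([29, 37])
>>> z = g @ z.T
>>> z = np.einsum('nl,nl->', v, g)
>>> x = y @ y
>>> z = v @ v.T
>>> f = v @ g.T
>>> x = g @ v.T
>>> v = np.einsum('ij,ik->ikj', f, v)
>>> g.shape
(7, 19)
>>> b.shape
(29, 37)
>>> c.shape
(7, 29)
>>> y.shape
(7, 7)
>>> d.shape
(31, 29)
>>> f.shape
(7, 7)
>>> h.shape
(7,)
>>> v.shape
(7, 19, 7)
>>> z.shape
(7, 7)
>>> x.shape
(7, 7)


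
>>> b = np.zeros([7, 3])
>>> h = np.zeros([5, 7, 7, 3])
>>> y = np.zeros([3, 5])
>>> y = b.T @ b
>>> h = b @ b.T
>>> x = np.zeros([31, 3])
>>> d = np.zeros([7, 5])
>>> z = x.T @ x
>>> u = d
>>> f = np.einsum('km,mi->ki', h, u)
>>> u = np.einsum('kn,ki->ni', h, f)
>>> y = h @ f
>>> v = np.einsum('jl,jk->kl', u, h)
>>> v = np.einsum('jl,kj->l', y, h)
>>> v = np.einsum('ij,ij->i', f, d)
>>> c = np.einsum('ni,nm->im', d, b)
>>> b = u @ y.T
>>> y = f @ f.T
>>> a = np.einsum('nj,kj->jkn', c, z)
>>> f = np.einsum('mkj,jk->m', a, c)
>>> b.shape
(7, 7)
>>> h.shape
(7, 7)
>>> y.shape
(7, 7)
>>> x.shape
(31, 3)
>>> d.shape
(7, 5)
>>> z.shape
(3, 3)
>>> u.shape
(7, 5)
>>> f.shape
(3,)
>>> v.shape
(7,)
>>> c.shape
(5, 3)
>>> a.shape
(3, 3, 5)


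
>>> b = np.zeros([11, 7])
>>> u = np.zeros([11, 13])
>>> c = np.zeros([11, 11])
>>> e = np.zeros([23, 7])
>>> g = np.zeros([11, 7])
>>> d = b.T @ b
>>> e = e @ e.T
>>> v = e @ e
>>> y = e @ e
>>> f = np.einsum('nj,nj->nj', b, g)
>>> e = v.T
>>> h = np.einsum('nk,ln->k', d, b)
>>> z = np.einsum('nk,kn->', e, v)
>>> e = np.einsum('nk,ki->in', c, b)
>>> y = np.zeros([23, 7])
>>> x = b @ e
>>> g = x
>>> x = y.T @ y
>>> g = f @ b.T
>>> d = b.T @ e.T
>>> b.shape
(11, 7)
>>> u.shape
(11, 13)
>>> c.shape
(11, 11)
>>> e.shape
(7, 11)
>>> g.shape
(11, 11)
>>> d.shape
(7, 7)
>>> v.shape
(23, 23)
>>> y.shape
(23, 7)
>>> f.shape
(11, 7)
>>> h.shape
(7,)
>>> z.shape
()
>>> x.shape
(7, 7)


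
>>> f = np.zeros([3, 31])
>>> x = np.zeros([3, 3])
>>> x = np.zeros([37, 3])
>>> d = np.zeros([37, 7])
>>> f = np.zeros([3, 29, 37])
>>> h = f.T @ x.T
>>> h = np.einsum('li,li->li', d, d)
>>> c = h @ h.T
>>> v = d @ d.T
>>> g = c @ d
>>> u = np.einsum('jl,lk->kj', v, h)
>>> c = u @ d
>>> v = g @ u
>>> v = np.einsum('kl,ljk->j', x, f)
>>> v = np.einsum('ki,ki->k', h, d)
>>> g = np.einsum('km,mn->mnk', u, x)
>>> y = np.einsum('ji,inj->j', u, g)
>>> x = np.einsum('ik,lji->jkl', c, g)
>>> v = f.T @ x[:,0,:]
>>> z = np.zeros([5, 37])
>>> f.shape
(3, 29, 37)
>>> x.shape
(3, 7, 37)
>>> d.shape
(37, 7)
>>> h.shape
(37, 7)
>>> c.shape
(7, 7)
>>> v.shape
(37, 29, 37)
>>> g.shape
(37, 3, 7)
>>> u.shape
(7, 37)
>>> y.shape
(7,)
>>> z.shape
(5, 37)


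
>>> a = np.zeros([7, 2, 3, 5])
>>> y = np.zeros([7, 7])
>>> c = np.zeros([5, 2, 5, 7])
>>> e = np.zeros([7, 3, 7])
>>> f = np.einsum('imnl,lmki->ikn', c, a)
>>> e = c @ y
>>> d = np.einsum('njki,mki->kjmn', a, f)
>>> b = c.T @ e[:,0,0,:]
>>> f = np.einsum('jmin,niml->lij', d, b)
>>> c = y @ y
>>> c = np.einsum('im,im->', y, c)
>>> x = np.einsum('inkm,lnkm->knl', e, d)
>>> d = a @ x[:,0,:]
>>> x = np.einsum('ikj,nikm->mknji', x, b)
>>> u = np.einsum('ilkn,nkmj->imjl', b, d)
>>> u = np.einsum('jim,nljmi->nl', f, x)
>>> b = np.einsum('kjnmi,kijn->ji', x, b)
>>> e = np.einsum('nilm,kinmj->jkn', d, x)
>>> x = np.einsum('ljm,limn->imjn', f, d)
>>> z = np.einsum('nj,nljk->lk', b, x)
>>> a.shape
(7, 2, 3, 5)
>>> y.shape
(7, 7)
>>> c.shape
()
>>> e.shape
(5, 7, 7)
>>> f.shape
(7, 5, 3)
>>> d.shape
(7, 2, 3, 3)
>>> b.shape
(2, 5)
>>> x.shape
(2, 3, 5, 3)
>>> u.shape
(7, 2)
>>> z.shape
(3, 3)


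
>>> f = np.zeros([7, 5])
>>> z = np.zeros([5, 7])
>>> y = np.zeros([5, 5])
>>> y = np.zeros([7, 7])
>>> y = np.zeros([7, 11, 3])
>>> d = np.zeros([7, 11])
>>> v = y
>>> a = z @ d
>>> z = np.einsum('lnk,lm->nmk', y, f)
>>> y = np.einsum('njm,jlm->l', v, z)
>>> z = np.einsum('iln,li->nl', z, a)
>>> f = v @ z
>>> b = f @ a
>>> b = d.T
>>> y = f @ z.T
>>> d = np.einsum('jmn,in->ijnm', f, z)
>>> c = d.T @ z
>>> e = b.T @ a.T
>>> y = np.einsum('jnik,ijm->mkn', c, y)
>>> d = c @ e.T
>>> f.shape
(7, 11, 5)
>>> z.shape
(3, 5)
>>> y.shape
(3, 5, 5)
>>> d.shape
(11, 5, 7, 7)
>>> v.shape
(7, 11, 3)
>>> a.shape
(5, 11)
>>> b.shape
(11, 7)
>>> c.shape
(11, 5, 7, 5)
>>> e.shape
(7, 5)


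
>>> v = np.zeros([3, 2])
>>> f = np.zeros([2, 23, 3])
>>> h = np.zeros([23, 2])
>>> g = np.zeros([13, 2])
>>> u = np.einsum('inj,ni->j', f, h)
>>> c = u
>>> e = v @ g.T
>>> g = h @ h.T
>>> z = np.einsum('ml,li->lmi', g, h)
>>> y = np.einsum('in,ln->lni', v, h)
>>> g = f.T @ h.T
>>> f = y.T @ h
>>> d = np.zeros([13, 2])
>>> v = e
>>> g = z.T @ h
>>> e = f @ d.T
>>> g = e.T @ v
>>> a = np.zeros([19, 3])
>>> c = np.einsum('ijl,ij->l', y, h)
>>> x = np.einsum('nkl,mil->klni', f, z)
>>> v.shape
(3, 13)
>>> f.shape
(3, 2, 2)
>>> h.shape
(23, 2)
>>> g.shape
(13, 2, 13)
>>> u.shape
(3,)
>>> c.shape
(3,)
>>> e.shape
(3, 2, 13)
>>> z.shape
(23, 23, 2)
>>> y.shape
(23, 2, 3)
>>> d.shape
(13, 2)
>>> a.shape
(19, 3)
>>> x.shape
(2, 2, 3, 23)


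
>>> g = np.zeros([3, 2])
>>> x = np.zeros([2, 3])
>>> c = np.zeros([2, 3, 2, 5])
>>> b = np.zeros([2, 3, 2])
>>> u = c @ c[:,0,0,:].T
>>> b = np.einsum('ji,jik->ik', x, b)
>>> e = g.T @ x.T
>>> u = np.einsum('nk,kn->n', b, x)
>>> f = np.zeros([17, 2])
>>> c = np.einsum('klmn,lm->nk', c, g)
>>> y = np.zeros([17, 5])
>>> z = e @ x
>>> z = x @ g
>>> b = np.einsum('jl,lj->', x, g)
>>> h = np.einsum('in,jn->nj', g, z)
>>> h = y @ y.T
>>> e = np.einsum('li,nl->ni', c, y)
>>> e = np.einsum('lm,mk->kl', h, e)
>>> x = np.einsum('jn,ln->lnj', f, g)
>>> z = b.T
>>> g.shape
(3, 2)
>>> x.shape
(3, 2, 17)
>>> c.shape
(5, 2)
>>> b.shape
()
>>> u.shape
(3,)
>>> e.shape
(2, 17)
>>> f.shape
(17, 2)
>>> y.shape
(17, 5)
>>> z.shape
()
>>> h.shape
(17, 17)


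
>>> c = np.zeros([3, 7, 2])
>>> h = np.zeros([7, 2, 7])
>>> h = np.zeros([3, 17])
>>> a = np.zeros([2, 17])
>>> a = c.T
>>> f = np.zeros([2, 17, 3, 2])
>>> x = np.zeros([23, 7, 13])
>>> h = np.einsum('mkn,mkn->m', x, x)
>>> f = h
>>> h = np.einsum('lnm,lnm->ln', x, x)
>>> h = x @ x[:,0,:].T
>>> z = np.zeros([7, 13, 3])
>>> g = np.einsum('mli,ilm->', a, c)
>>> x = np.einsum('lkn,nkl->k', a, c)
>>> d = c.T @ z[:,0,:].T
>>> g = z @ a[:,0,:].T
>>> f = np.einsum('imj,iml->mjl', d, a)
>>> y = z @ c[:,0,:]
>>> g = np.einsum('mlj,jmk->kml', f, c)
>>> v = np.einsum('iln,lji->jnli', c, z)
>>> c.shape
(3, 7, 2)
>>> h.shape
(23, 7, 23)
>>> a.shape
(2, 7, 3)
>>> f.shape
(7, 7, 3)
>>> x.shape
(7,)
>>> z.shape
(7, 13, 3)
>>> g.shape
(2, 7, 7)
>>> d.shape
(2, 7, 7)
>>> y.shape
(7, 13, 2)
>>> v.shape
(13, 2, 7, 3)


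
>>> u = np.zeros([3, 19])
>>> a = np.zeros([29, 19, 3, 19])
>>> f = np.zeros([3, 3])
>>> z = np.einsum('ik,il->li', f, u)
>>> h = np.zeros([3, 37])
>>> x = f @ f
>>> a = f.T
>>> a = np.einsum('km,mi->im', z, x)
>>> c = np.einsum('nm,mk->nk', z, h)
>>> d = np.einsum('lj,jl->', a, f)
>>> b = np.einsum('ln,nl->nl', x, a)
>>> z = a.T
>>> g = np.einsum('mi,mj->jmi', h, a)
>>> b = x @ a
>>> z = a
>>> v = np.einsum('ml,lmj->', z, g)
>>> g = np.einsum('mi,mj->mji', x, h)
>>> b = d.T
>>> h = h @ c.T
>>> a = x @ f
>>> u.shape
(3, 19)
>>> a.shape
(3, 3)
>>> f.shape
(3, 3)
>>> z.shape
(3, 3)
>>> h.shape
(3, 19)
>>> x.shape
(3, 3)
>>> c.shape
(19, 37)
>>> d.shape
()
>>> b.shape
()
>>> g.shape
(3, 37, 3)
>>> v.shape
()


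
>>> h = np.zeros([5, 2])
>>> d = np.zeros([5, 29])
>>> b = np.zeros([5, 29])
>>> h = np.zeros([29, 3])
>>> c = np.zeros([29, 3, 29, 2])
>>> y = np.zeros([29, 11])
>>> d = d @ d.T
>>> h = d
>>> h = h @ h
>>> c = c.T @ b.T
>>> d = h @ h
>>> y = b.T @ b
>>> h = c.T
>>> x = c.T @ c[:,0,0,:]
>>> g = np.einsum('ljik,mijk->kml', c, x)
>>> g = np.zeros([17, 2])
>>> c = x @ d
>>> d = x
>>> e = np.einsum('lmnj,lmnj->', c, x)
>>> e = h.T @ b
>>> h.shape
(5, 3, 29, 2)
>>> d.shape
(5, 3, 29, 5)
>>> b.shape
(5, 29)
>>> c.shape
(5, 3, 29, 5)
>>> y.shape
(29, 29)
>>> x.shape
(5, 3, 29, 5)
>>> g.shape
(17, 2)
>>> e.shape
(2, 29, 3, 29)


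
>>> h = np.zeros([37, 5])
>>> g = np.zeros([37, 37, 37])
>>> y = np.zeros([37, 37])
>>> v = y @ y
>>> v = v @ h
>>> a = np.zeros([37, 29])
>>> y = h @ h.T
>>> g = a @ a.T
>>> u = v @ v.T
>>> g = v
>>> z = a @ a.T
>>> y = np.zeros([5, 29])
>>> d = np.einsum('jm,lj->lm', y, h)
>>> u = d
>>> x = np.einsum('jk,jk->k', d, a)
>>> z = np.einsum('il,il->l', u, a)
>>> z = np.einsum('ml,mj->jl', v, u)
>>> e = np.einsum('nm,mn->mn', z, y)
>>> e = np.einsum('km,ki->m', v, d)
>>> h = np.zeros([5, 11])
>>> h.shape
(5, 11)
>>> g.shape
(37, 5)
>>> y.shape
(5, 29)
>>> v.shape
(37, 5)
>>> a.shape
(37, 29)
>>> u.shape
(37, 29)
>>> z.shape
(29, 5)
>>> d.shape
(37, 29)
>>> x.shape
(29,)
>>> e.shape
(5,)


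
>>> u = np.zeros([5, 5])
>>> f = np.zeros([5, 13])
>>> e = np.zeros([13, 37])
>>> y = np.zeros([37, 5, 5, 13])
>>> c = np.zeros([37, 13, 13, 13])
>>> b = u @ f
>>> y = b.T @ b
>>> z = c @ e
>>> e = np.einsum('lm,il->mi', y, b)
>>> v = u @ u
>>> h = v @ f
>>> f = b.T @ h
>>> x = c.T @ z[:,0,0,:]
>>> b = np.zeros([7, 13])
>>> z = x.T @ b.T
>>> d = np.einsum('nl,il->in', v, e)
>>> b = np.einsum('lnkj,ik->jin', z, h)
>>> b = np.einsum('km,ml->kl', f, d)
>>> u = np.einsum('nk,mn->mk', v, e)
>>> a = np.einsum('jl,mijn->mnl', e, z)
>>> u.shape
(13, 5)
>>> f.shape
(13, 13)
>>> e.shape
(13, 5)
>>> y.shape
(13, 13)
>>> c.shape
(37, 13, 13, 13)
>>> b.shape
(13, 5)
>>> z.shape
(37, 13, 13, 7)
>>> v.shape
(5, 5)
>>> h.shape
(5, 13)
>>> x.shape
(13, 13, 13, 37)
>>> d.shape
(13, 5)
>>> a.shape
(37, 7, 5)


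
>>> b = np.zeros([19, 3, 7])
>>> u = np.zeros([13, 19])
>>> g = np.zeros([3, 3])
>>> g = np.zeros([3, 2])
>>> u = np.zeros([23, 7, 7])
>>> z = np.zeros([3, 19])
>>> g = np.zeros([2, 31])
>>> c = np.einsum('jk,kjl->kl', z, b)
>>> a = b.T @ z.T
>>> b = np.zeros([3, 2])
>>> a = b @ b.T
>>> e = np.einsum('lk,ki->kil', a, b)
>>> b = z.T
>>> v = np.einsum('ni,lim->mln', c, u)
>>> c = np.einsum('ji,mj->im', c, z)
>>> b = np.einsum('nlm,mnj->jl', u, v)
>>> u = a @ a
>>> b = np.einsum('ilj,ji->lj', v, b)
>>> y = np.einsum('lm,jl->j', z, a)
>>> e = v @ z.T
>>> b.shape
(23, 19)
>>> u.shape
(3, 3)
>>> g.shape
(2, 31)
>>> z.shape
(3, 19)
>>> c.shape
(7, 3)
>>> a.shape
(3, 3)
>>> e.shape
(7, 23, 3)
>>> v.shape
(7, 23, 19)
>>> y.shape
(3,)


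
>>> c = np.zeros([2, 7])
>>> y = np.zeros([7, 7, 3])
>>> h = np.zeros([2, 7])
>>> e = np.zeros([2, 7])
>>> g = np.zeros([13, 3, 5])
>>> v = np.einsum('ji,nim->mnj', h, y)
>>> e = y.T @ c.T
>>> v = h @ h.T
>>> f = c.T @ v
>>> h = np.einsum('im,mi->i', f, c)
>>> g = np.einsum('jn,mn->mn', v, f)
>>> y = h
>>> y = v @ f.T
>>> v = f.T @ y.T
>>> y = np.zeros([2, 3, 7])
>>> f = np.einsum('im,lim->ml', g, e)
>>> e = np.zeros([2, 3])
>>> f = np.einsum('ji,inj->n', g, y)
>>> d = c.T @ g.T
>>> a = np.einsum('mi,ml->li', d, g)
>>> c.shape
(2, 7)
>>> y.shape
(2, 3, 7)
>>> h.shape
(7,)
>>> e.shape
(2, 3)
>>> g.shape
(7, 2)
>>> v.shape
(2, 2)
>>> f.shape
(3,)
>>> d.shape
(7, 7)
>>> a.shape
(2, 7)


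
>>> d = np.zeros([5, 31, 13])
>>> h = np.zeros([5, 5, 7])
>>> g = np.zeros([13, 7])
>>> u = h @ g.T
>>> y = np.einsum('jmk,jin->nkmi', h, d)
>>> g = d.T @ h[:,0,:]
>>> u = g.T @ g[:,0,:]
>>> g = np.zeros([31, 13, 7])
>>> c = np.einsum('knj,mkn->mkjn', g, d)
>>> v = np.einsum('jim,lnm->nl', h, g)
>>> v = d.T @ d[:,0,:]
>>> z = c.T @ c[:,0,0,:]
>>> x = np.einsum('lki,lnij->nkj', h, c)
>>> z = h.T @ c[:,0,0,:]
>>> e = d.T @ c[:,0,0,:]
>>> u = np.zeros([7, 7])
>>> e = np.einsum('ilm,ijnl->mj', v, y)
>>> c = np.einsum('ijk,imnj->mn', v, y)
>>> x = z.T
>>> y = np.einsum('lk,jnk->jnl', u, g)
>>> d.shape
(5, 31, 13)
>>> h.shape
(5, 5, 7)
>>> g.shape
(31, 13, 7)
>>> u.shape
(7, 7)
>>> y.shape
(31, 13, 7)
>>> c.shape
(7, 5)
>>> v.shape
(13, 31, 13)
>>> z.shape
(7, 5, 13)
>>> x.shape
(13, 5, 7)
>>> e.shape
(13, 7)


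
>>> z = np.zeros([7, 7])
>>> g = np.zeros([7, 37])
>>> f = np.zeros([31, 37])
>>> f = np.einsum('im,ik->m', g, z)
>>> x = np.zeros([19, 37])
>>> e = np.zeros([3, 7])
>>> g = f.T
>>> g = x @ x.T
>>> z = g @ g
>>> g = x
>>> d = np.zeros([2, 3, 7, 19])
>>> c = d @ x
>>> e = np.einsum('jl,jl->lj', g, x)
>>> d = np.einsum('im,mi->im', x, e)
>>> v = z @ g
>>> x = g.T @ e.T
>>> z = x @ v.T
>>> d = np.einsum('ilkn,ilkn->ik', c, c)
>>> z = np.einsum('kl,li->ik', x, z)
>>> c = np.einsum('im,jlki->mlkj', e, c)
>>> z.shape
(19, 37)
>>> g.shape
(19, 37)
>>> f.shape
(37,)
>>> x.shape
(37, 37)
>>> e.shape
(37, 19)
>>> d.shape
(2, 7)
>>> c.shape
(19, 3, 7, 2)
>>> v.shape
(19, 37)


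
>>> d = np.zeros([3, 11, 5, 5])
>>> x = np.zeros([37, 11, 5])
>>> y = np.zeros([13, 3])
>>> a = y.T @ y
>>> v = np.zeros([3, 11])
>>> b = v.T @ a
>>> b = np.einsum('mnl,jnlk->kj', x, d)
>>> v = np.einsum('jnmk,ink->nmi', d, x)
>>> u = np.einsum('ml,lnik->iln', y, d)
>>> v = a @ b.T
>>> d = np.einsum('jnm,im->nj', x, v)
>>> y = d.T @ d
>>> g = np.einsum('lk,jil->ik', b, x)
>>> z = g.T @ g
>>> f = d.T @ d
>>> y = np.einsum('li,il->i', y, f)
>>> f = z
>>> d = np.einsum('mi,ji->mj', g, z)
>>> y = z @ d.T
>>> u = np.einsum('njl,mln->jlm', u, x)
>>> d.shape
(11, 3)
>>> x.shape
(37, 11, 5)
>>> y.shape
(3, 11)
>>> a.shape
(3, 3)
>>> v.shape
(3, 5)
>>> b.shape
(5, 3)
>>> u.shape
(3, 11, 37)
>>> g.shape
(11, 3)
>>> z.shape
(3, 3)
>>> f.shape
(3, 3)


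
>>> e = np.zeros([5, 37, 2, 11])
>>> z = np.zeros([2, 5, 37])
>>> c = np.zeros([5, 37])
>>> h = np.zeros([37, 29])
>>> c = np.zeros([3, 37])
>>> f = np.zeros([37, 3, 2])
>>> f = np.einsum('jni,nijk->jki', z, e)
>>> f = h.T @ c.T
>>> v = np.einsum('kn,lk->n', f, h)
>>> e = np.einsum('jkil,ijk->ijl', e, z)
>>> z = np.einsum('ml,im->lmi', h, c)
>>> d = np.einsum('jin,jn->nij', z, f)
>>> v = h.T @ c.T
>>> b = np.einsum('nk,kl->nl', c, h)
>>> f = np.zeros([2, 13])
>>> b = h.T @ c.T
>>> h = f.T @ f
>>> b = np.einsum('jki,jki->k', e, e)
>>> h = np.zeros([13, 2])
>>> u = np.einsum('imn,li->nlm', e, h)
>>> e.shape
(2, 5, 11)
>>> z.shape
(29, 37, 3)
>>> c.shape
(3, 37)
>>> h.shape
(13, 2)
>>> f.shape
(2, 13)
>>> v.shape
(29, 3)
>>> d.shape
(3, 37, 29)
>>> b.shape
(5,)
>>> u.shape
(11, 13, 5)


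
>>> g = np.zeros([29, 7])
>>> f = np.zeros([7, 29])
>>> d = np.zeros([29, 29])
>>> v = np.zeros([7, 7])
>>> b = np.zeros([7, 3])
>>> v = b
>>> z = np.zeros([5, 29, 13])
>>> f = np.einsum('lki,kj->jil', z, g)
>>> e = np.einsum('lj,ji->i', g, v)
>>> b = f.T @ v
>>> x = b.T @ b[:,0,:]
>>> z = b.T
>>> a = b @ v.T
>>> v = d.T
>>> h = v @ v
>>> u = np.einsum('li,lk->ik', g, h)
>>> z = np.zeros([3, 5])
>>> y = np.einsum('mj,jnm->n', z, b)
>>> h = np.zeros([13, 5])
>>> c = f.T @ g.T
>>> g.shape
(29, 7)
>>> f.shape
(7, 13, 5)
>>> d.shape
(29, 29)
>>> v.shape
(29, 29)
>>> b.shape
(5, 13, 3)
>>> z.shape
(3, 5)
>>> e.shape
(3,)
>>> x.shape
(3, 13, 3)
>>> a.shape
(5, 13, 7)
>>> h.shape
(13, 5)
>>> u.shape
(7, 29)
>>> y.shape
(13,)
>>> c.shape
(5, 13, 29)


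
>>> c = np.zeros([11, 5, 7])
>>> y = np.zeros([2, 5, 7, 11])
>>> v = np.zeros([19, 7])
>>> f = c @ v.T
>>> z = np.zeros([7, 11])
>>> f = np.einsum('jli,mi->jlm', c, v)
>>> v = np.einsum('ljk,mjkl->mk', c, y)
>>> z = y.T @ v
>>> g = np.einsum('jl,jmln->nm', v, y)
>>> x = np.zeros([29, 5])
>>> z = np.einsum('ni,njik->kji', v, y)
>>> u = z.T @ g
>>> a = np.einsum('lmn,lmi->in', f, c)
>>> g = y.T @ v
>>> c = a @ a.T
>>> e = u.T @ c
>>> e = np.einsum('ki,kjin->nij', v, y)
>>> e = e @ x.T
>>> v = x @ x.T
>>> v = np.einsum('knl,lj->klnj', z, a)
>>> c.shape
(7, 7)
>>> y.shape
(2, 5, 7, 11)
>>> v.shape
(11, 7, 5, 19)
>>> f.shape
(11, 5, 19)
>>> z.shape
(11, 5, 7)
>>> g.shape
(11, 7, 5, 7)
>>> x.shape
(29, 5)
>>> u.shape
(7, 5, 5)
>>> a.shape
(7, 19)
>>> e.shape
(11, 7, 29)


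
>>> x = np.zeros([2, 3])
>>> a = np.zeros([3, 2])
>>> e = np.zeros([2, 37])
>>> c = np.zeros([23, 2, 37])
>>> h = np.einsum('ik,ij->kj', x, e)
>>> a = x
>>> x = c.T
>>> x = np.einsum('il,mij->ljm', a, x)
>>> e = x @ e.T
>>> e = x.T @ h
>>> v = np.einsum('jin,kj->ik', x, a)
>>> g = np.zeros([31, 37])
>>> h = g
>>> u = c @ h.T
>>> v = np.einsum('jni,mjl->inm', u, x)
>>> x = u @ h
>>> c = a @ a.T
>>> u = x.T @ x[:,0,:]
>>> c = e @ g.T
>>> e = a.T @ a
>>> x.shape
(23, 2, 37)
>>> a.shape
(2, 3)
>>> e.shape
(3, 3)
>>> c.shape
(37, 23, 31)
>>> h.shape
(31, 37)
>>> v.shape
(31, 2, 3)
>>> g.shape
(31, 37)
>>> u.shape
(37, 2, 37)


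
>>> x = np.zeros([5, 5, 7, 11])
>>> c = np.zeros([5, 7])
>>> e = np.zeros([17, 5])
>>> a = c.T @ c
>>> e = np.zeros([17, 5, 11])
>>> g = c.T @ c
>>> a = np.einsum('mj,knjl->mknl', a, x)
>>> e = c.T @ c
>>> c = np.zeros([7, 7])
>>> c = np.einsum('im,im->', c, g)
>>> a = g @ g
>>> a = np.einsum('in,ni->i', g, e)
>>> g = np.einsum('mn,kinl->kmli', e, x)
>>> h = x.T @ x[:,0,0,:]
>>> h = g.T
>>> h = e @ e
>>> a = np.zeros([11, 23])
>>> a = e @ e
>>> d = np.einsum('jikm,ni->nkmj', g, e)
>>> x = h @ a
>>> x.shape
(7, 7)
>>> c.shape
()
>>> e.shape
(7, 7)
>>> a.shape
(7, 7)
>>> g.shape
(5, 7, 11, 5)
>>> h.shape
(7, 7)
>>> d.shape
(7, 11, 5, 5)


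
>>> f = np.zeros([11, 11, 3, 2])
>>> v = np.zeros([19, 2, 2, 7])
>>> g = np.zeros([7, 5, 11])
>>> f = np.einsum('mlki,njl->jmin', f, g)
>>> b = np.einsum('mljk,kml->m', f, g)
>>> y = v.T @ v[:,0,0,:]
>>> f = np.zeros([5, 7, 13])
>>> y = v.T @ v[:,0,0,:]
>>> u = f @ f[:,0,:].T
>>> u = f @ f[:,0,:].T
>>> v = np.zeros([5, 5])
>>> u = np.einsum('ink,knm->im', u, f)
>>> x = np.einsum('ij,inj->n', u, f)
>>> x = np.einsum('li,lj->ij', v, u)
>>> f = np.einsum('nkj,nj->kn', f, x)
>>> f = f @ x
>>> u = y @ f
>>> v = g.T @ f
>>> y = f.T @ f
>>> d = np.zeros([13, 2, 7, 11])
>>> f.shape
(7, 13)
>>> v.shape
(11, 5, 13)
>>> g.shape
(7, 5, 11)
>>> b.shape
(5,)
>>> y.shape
(13, 13)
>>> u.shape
(7, 2, 2, 13)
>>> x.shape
(5, 13)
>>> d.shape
(13, 2, 7, 11)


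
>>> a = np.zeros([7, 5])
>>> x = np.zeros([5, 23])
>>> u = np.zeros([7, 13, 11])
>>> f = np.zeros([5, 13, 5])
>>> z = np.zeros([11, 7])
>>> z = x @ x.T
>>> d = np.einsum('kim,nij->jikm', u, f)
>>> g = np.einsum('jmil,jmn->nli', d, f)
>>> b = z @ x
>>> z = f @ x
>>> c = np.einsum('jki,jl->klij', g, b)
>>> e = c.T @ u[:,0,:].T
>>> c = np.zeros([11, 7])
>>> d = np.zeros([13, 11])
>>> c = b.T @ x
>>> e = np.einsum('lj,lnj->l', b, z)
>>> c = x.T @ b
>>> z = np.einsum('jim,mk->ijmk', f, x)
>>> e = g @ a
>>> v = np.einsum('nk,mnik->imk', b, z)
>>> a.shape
(7, 5)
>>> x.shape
(5, 23)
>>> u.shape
(7, 13, 11)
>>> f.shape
(5, 13, 5)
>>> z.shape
(13, 5, 5, 23)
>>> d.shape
(13, 11)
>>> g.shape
(5, 11, 7)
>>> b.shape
(5, 23)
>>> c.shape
(23, 23)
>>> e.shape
(5, 11, 5)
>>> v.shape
(5, 13, 23)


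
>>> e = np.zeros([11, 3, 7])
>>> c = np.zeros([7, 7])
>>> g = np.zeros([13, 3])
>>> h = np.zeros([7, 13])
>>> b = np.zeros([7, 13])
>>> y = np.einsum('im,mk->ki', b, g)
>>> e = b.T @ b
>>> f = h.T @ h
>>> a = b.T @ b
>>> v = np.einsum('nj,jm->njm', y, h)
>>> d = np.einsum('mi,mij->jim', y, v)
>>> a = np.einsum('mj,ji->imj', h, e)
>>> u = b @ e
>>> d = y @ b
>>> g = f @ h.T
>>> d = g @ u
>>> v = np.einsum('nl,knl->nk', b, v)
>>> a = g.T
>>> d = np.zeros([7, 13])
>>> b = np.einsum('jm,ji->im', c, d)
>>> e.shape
(13, 13)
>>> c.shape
(7, 7)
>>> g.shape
(13, 7)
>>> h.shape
(7, 13)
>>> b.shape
(13, 7)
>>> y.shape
(3, 7)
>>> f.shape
(13, 13)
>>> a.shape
(7, 13)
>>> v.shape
(7, 3)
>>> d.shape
(7, 13)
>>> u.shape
(7, 13)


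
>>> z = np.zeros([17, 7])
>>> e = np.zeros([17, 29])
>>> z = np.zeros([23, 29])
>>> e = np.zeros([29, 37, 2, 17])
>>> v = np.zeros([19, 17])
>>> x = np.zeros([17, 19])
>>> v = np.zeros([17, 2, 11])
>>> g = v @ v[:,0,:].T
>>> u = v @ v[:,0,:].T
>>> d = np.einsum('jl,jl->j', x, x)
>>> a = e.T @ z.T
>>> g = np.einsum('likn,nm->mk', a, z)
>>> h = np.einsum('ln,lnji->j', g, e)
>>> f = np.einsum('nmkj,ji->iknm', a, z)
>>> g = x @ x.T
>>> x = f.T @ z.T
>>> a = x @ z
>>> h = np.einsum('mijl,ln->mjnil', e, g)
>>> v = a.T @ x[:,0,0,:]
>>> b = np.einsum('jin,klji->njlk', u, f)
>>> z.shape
(23, 29)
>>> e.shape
(29, 37, 2, 17)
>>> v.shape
(29, 37, 17, 23)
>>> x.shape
(2, 17, 37, 23)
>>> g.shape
(17, 17)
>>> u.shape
(17, 2, 17)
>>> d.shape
(17,)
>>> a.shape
(2, 17, 37, 29)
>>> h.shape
(29, 2, 17, 37, 17)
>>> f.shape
(29, 37, 17, 2)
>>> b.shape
(17, 17, 37, 29)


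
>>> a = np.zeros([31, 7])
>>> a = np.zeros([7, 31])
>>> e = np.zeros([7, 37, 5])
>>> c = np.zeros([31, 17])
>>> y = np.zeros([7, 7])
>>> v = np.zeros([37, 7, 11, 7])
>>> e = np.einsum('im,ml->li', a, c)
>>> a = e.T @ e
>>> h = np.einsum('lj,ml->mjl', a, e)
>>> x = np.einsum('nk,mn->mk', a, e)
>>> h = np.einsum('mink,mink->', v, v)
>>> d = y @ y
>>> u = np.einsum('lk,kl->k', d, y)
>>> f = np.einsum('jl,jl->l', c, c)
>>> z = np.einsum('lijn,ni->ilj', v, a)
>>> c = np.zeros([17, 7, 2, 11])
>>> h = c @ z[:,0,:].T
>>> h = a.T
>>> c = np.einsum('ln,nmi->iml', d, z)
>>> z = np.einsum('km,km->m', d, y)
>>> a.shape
(7, 7)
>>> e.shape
(17, 7)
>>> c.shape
(11, 37, 7)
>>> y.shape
(7, 7)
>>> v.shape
(37, 7, 11, 7)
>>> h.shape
(7, 7)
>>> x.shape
(17, 7)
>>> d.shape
(7, 7)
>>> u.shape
(7,)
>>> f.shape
(17,)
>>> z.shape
(7,)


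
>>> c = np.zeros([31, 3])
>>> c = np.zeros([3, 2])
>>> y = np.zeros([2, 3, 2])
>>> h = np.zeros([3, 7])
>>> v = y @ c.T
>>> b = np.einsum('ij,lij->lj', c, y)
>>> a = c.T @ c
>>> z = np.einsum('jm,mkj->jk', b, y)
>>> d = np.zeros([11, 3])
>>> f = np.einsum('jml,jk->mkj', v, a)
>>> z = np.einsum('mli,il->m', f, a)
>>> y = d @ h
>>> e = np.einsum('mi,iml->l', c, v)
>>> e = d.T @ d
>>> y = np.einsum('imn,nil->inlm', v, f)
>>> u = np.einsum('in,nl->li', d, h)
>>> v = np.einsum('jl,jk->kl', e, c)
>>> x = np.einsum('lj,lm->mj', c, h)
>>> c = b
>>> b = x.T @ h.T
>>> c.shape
(2, 2)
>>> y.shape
(2, 3, 2, 3)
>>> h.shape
(3, 7)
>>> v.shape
(2, 3)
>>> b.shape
(2, 3)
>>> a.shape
(2, 2)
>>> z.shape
(3,)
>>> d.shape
(11, 3)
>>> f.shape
(3, 2, 2)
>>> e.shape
(3, 3)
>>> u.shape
(7, 11)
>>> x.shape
(7, 2)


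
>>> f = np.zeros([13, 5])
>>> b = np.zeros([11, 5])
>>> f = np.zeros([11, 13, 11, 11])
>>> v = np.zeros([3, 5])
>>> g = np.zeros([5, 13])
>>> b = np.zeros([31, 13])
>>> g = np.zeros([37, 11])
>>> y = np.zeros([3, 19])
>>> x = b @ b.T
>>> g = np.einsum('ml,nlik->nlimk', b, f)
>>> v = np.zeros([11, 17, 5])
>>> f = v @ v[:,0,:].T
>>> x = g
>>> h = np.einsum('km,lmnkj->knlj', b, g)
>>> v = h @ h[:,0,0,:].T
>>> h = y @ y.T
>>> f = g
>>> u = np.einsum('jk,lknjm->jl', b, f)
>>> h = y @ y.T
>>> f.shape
(11, 13, 11, 31, 11)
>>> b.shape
(31, 13)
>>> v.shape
(31, 11, 11, 31)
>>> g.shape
(11, 13, 11, 31, 11)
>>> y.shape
(3, 19)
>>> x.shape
(11, 13, 11, 31, 11)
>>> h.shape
(3, 3)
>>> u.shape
(31, 11)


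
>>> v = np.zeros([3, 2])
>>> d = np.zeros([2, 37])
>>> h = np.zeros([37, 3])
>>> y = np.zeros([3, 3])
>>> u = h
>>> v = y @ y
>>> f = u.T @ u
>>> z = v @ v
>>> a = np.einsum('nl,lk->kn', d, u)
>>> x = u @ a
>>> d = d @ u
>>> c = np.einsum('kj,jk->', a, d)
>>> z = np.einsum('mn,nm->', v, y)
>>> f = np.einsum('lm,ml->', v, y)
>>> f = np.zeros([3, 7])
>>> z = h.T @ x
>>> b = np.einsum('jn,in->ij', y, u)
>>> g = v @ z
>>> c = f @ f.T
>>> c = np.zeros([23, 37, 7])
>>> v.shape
(3, 3)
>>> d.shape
(2, 3)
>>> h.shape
(37, 3)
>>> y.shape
(3, 3)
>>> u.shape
(37, 3)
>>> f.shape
(3, 7)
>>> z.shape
(3, 2)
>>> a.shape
(3, 2)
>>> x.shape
(37, 2)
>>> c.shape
(23, 37, 7)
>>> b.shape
(37, 3)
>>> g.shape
(3, 2)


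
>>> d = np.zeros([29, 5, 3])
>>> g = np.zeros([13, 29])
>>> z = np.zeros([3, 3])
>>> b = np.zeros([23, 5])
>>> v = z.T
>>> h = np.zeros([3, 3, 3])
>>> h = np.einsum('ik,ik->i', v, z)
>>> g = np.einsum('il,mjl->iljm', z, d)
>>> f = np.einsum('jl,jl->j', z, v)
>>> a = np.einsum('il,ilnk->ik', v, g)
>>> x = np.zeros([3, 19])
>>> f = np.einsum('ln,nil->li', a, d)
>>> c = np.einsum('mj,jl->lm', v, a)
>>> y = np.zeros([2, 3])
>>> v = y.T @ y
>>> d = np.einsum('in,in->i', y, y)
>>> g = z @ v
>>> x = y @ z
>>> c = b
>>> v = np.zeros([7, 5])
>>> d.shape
(2,)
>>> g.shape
(3, 3)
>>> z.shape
(3, 3)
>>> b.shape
(23, 5)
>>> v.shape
(7, 5)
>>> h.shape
(3,)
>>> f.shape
(3, 5)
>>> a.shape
(3, 29)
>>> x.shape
(2, 3)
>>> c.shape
(23, 5)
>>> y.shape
(2, 3)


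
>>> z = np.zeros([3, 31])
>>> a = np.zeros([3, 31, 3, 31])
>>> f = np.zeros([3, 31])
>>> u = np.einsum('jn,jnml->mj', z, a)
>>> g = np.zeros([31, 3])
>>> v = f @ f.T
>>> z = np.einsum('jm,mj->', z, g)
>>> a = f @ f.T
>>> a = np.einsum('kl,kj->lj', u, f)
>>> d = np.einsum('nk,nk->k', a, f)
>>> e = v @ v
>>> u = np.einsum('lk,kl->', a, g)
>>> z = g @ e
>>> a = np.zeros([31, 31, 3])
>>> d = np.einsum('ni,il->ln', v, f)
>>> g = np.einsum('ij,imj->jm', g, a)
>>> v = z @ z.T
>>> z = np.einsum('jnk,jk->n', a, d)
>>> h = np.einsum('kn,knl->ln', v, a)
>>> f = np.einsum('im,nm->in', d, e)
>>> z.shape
(31,)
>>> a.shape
(31, 31, 3)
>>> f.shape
(31, 3)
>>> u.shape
()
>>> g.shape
(3, 31)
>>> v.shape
(31, 31)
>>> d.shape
(31, 3)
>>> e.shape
(3, 3)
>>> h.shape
(3, 31)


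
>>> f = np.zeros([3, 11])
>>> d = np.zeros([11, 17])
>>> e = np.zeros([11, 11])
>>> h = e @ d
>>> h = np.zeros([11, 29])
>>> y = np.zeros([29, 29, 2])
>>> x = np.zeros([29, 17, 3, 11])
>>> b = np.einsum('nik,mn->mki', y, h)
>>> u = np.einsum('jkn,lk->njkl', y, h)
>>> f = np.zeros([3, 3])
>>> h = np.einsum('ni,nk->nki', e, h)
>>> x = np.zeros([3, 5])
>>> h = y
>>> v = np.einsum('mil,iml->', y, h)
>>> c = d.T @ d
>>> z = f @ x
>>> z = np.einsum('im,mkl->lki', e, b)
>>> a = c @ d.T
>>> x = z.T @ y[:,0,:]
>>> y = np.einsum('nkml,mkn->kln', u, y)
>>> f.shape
(3, 3)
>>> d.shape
(11, 17)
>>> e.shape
(11, 11)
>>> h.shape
(29, 29, 2)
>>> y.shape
(29, 11, 2)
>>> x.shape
(11, 2, 2)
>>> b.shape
(11, 2, 29)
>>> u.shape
(2, 29, 29, 11)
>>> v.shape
()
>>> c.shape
(17, 17)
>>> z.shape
(29, 2, 11)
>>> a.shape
(17, 11)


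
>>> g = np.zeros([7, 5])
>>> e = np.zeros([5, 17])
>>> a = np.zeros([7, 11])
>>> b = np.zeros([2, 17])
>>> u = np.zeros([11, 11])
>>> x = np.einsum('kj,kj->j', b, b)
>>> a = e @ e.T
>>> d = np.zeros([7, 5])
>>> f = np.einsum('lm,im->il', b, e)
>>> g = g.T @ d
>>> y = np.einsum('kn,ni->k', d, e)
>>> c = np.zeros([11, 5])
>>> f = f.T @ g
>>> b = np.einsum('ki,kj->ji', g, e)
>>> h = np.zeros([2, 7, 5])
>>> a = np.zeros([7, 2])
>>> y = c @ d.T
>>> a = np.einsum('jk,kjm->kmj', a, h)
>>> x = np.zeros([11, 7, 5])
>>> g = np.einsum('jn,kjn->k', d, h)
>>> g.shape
(2,)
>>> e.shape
(5, 17)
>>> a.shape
(2, 5, 7)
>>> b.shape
(17, 5)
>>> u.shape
(11, 11)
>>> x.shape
(11, 7, 5)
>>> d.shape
(7, 5)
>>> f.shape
(2, 5)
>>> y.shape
(11, 7)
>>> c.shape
(11, 5)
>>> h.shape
(2, 7, 5)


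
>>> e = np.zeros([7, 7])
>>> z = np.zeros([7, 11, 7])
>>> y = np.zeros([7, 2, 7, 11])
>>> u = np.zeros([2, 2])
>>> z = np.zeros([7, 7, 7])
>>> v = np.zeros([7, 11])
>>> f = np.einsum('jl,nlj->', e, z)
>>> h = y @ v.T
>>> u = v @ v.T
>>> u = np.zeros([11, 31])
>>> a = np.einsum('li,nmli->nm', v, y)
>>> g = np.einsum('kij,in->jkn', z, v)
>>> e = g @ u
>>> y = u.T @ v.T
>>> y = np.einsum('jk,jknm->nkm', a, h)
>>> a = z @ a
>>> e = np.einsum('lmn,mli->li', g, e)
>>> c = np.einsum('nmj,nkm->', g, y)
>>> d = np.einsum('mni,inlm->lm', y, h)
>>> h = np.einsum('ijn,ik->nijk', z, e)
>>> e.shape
(7, 31)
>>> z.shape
(7, 7, 7)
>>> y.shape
(7, 2, 7)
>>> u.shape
(11, 31)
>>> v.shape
(7, 11)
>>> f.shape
()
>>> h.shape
(7, 7, 7, 31)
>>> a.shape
(7, 7, 2)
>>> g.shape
(7, 7, 11)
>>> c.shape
()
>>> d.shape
(7, 7)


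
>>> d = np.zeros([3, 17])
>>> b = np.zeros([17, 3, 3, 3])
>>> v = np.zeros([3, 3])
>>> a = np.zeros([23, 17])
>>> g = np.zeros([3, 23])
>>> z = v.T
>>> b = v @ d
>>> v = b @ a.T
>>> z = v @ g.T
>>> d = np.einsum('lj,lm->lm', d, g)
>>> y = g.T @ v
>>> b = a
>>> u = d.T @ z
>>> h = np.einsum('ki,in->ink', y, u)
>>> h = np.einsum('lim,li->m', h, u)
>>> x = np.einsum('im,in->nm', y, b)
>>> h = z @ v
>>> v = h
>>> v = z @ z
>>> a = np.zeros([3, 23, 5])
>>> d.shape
(3, 23)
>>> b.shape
(23, 17)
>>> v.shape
(3, 3)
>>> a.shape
(3, 23, 5)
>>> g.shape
(3, 23)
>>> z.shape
(3, 3)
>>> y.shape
(23, 23)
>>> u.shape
(23, 3)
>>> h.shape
(3, 23)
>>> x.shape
(17, 23)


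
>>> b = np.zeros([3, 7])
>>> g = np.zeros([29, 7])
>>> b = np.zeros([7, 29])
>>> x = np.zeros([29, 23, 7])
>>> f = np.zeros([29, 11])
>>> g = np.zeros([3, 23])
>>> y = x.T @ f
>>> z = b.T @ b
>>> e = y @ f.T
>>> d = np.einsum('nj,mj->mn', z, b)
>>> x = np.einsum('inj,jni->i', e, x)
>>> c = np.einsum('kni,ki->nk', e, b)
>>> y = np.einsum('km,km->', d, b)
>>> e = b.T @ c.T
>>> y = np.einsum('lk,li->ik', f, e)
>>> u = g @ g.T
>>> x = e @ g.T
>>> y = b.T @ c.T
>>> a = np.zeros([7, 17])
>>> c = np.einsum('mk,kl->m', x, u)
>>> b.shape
(7, 29)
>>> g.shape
(3, 23)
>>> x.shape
(29, 3)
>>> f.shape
(29, 11)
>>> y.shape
(29, 23)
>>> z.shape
(29, 29)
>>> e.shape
(29, 23)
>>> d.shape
(7, 29)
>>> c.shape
(29,)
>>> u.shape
(3, 3)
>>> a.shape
(7, 17)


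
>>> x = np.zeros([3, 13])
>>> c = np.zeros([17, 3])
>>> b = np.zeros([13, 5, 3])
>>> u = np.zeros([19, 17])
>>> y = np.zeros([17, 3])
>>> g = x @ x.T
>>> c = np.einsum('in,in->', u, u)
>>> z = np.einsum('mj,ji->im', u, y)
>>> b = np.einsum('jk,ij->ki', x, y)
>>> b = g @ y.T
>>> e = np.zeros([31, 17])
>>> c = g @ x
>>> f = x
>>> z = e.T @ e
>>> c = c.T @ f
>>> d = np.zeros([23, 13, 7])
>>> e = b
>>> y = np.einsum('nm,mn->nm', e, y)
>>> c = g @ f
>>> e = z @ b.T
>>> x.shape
(3, 13)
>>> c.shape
(3, 13)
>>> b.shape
(3, 17)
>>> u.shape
(19, 17)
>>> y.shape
(3, 17)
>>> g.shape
(3, 3)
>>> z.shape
(17, 17)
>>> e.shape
(17, 3)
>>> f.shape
(3, 13)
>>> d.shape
(23, 13, 7)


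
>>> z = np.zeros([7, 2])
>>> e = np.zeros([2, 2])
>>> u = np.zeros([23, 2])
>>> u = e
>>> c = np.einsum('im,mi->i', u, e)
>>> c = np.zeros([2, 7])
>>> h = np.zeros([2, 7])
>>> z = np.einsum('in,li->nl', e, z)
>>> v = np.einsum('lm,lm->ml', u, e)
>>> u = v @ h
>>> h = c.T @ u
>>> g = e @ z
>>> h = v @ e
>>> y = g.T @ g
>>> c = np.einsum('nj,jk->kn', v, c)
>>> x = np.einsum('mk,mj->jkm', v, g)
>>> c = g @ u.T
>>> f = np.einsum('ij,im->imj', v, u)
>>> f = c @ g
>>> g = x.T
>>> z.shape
(2, 7)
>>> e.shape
(2, 2)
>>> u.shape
(2, 7)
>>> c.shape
(2, 2)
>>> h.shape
(2, 2)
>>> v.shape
(2, 2)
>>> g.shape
(2, 2, 7)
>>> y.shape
(7, 7)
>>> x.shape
(7, 2, 2)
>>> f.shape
(2, 7)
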